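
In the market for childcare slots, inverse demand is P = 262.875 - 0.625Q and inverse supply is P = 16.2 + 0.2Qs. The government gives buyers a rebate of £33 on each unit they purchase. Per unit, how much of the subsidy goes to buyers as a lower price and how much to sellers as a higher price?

Pre-subsidy: 262.875 - 0.625Q = 16.2 + 0.2Q gives Q* = 299 and P* = 76.
With the rebate, buyers effectively pay Pb = Ps − 33, where Ps is the price sellers receive.
On the curves, Pb = 262.875 - 0.625Q and Ps = 16.2 + 0.2Q; the wedge Ps − Pb = 33 gives 16.2 + 0.2Q − (262.875 - 0.625Q) = 33, so Q' = 339.
Then Pb = 262.875 − 0.625·339 = 51 and Ps = 16.2 + 0.2·339 = 84.
Buyers' price falls by P* − Pb = 76 − 51 = 25; sellers' price rises by Ps − P* = 84 − 76 = 8.

Buyers gain £25 per unit; sellers gain £8 per unit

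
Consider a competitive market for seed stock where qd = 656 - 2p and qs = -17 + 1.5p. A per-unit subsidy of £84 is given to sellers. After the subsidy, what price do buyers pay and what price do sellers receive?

Pre-subsidy: 656 - 2p = -17 + 1.5p gives p* = 1346/7, q* = 1900/7.
With the subsidy, sellers receive ps = pb + 84 for each unit, where pb is the price buyers pay.
Supply in terms of pb becomes qs = -17 + 1.5(pb + 84) = 109 + 1.5pb. Setting this equal to demand: 656 - 2pb = 109 + 1.5pb, so pb = 1094/7.
Sellers receive ps = 1094/7 + 84 = 1682/7; q' = 656 − 2·(1094/7) = 2404/7.

Buyers pay 1094/7; sellers receive 1682/7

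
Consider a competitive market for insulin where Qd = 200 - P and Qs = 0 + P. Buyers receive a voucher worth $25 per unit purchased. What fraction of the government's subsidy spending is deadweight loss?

Pre-subsidy: 200 - P = 0 + P gives P* = 100, Q* = 100.
With the rebate, buyers effectively pay Pb = Ps − 25, where Ps is the price sellers receive.
Demand in terms of Ps becomes Qd = 200 − 1(Ps − 25) = 225 - Ps. Setting this equal to supply: 225 - Ps = 0 + Ps, so Ps = 112.5.
Buyers pay Pb = 112.5 − 25 = 87.5; Q' = 0 + 1·112.5 = 112.5.
ΔCS = ½(100 + 112.5)(100 − 87.5) = 1328.125; ΔPS = ½(100 + 112.5)(112.5 − 100) = 1328.125.
Government spending = 25 × 112.5 = 2812.5.
DWL = ½ × 25 × (112.5 − 100) = 156.25; fraction = 156.25 / 2812.5 = 1/18.

DWL / government spending = 1/18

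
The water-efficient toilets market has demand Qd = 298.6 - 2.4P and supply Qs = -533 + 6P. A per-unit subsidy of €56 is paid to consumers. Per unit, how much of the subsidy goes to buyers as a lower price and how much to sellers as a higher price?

Buyers gain €40 per unit; sellers gain €16 per unit

Pre-subsidy: 298.6 - 2.4P = -533 + 6P gives P* = 99, Q* = 61.
With the rebate, buyers effectively pay Pb = Ps − 56, where Ps is the price sellers receive.
Demand in terms of Ps becomes Qd = 298.6 − 2.4(Ps − 56) = 433 - 2.4Ps. Setting this equal to supply: 433 - 2.4Ps = -533 + 6Ps, so Ps = 115.
Buyers pay Pb = 115 − 56 = 59; Q' = -533 + 6·115 = 157.
Buyers' price falls by P* − Pb = 99 − 59 = 40; sellers' price rises by Ps − P* = 115 − 99 = 16.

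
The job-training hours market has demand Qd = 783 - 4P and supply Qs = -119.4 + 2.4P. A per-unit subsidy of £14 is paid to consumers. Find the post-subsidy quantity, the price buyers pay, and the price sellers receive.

Pre-subsidy: 783 - 4P = -119.4 + 2.4P gives P* = 141, Q* = 219.
With the rebate, buyers effectively pay Pb = Ps − 14, where Ps is the price sellers receive.
Demand in terms of Ps becomes Qd = 783 − 4(Ps − 14) = 839 - 4Ps. Setting this equal to supply: 839 - 4Ps = -119.4 + 2.4Ps, so Ps = 149.75.
Buyers pay Pb = 149.75 − 14 = 135.75; Q' = -119.4 + 2.4·149.75 = 240.

Q' = 240; buyers pay £135.75; sellers receive £149.75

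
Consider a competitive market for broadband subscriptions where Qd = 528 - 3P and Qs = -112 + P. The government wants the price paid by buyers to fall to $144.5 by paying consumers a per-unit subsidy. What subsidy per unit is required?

Required subsidy s = $62 per unit

At a buyer price of 144.5, quantity demanded is 528 − 3·144.5 = 94.5.
Sellers supply 94.5 only when they receive Ps with -112 + 1·Ps = 94.5, i.e. Ps = 206.5.
s = Ps − Pb = 206.5 − 144.5 = 62.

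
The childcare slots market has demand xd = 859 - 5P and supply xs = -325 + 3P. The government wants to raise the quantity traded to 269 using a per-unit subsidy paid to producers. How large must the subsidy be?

Required subsidy s = 80 per unit

At x = 269, invert demand for the buyer price: Pb = (859 − 269)/5 = 118; invert supply for the seller price: Ps = (269 − (-325))/3 = 198.
The subsidy must fill the gap: s = Ps − Pb = 198 − 118 = 80.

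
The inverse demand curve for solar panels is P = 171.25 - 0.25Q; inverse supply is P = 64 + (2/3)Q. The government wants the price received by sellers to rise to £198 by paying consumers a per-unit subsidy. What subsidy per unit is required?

At a seller price of 198, quantity supplied is -96 + 1.5·198 = 201.
Buyers absorb 201 only when they pay Pb = 171.25 − 0.25·201 = 121.
s = Ps − Pb = 198 − 121 = 77.

Required subsidy s = £77 per unit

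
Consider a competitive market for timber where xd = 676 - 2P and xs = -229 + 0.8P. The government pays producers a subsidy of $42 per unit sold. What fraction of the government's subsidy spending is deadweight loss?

Pre-subsidy: 676 - 2P = -229 + 0.8P gives P* = 4525/14, x* = 207/7.
With the subsidy, sellers receive Ps = Pb + 42 for each unit, where Pb is the price buyers pay.
Supply in terms of Pb becomes xs = -229 + 0.8(Pb + 42) = -195.4 + 0.8Pb. Setting this equal to demand: 676 - 2Pb = -195.4 + 0.8Pb, so Pb = 4357/14.
Sellers receive Ps = 4357/14 + 42 = 4945/14; x' = 676 − 2·(4357/14) = 375/7.
ΔCS = ½(207/7 + 375/7)(4525/14 − 4357/14) = 3492/7; ΔPS = ½(207/7 + 375/7)(4945/14 − 4525/14) = 8730/7.
Government spending = 42 × 375/7 = 2250.
DWL = ½ × 42 × (375/7 − 207/7) = 504; fraction = 504 / 2250 = 0.224.

DWL / government spending = 0.224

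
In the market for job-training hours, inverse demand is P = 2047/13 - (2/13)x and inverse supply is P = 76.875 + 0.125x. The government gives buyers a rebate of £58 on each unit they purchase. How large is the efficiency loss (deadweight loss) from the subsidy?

Deadweight loss = £6032

Pre-subsidy: 2047/13 - (2/13)x = 76.875 + 0.125x gives x* = 289 and P* = 113.
With the rebate, buyers effectively pay Pb = Ps − 58, where Ps is the price sellers receive.
On the curves, Pb = 2047/13 - (2/13)x and Ps = 76.875 + 0.125x; the wedge Ps − Pb = 58 gives 76.875 + 0.125x − (2047/13 - (2/13)x) = 58, so x' = 497.
Then Pb = 2047/13 − (2/13)·497 = 81 and Ps = 76.875 + 0.125·497 = 139.
The subsidy expands output by 497 − 289 = 208 past the efficient level; on those units the gap between marginal cost and willingness to pay runs from 0 up to 58.
DWL = ½ × 58 × 208 = 6032.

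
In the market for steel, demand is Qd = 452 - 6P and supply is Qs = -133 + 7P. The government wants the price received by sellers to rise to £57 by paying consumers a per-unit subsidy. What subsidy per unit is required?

At a seller price of 57, quantity supplied is -133 + 7·57 = 266.
Buyers absorb 266 only when they pay Pb with 452 − 6·Pb = 266, i.e. Pb = 31.
s = Ps − Pb = 57 − 31 = 26.

Required subsidy s = £26 per unit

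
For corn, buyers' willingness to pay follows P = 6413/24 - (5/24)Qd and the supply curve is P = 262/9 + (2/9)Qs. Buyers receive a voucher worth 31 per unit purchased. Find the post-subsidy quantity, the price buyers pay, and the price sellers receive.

Pre-subsidy: 6413/24 - (5/24)Q = 262/9 + (2/9)Q gives Q* = 553 and P* = 152.
With the rebate, buyers effectively pay Pb = Ps − 31, where Ps is the price sellers receive.
On the curves, Pb = 6413/24 - (5/24)Q and Ps = 262/9 + (2/9)Q; the wedge Ps − Pb = 31 gives 262/9 + (2/9)Q − (6413/24 - (5/24)Q) = 31, so Q' = 625.
Then Pb = 6413/24 − (5/24)·625 = 137 and Ps = 262/9 + (2/9)·625 = 168.

Q' = 625; buyers pay 137; sellers receive 168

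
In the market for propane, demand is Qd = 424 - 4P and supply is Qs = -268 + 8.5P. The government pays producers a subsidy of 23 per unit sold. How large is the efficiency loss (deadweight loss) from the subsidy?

Pre-subsidy: 424 - 4P = -268 + 8.5P gives P* = 55.36, Q* = 202.56.
With the subsidy, sellers receive Ps = Pb + 23 for each unit, where Pb is the price buyers pay.
Supply in terms of Pb becomes Qs = -268 + 8.5(Pb + 23) = -72.5 + 8.5Pb. Setting this equal to demand: 424 - 4Pb = -72.5 + 8.5Pb, so Pb = 39.72.
Sellers receive Ps = 39.72 + 23 = 62.72; Q' = 424 − 4·39.72 = 265.12.
The subsidy expands output by 265.12 − 202.56 = 62.56 past the efficient level; on those units the gap between marginal cost and willingness to pay runs from 0 up to 23.
DWL = ½ × 23 × 62.56 = 719.44.

Deadweight loss = 719.44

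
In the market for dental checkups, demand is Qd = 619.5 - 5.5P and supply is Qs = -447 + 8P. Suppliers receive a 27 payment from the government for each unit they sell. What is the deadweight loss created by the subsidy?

Pre-subsidy: 619.5 - 5.5P = -447 + 8P gives P* = 79, Q* = 185.
With the subsidy, sellers receive Ps = Pb + 27 for each unit, where Pb is the price buyers pay.
Supply in terms of Pb becomes Qs = -447 + 8(Pb + 27) = -231 + 8Pb. Setting this equal to demand: 619.5 - 5.5Pb = -231 + 8Pb, so Pb = 63.
Sellers receive Ps = 63 + 27 = 90; Q' = 619.5 − 5.5·63 = 273.
The subsidy expands output by 273 − 185 = 88 past the efficient level; on those units the gap between marginal cost and willingness to pay runs from 0 up to 27.
DWL = ½ × 27 × 88 = 1188.

Deadweight loss = 1188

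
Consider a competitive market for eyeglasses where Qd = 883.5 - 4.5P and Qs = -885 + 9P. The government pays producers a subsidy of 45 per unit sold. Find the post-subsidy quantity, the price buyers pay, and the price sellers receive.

Pre-subsidy: 883.5 - 4.5P = -885 + 9P gives P* = 131, Q* = 294.
With the subsidy, sellers receive Ps = Pb + 45 for each unit, where Pb is the price buyers pay.
Supply in terms of Pb becomes Qs = -885 + 9(Pb + 45) = -480 + 9Pb. Setting this equal to demand: 883.5 - 4.5Pb = -480 + 9Pb, so Pb = 101.
Sellers receive Ps = 101 + 45 = 146; Q' = 883.5 − 4.5·101 = 429.

Q' = 429; buyers pay 101; sellers receive 146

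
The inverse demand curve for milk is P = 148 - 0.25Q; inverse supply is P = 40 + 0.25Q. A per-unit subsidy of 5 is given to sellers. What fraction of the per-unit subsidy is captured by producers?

Producer share = 0.5

Pre-subsidy: 148 - 0.25Q = 40 + 0.25Q gives Q* = 216 and P* = 94.
With the subsidy, sellers receive Ps = Pb + 5 for each unit, where Pb is the price buyers pay.
On the curves, Pb = 148 - 0.25Q and Ps = 40 + 0.25Q; the wedge Ps − Pb = 5 gives 40 + 0.25Q − (148 - 0.25Q) = 5, so Q' = 226.
Then Pb = 148 − 0.25·226 = 91.5 and Ps = 40 + 0.25·226 = 96.5.
Buyers' price falls by P* − Pb = 94 − 91.5 = 2.5; sellers' price rises by Ps − P* = 96.5 − 94 = 2.5.
So producers capture 2.5/5 = 0.5 of each unit of subsidy.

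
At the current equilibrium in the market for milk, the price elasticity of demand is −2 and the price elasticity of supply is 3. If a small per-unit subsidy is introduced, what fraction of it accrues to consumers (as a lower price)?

Consumer share = 0.6

For a small subsidy around the equilibrium, the benefit split depends on the relative slopes, which at a point are proportional to the elasticities.
Buyer share = εs/(εs + |εd|) = 3/(3 + 2) = 0.6; seller share = |εd|/(εs + |εd|) = 0.4.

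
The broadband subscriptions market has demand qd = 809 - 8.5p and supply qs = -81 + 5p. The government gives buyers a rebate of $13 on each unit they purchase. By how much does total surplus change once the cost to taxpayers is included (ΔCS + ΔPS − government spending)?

Pre-subsidy: 809 - 8.5p = -81 + 5p gives p* = 1780/27, q* = 6713/27.
With the rebate, buyers effectively pay pb = ps − 13, where ps is the price sellers receive.
Demand in terms of ps becomes qd = 809 − 8.5(ps − 13) = 919.5 - 8.5ps. Setting this equal to supply: 919.5 - 8.5ps = -81 + 5ps, so ps = 667/9.
Buyers pay pb = 667/9 − 13 = 550/9; q' = -81 + 5·(667/9) = 2606/9.
ΔCS = ½(6713/27 + 2606/9)(1780/27 − 550/9) = 944515/729; ΔPS = ½(6713/27 + 2606/9)(667/9 − 1780/27) = 3211351/1458.
Government spending = 13 × 2606/9 = 33878/9.
Net change = 944515/729 + 3211351/1458 − 33878/9 = -14365/54. The loss equals the DWL triangle ½·13·1105/27.

Net change in total surplus = -14365/54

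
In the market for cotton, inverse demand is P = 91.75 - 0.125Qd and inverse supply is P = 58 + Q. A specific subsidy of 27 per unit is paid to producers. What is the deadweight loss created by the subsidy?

Deadweight loss = 324

Pre-subsidy: 91.75 - 0.125Q = 58 + Q gives Q* = 30 and P* = 88.
With the subsidy, sellers receive Ps = Pb + 27 for each unit, where Pb is the price buyers pay.
On the curves, Pb = 91.75 - 0.125Q and Ps = 58 + Q; the wedge Ps − Pb = 27 gives 58 + Q − (91.75 - 0.125Q) = 27, so Q' = 54.
Then Pb = 91.75 − 0.125·54 = 85 and Ps = 58 + 1·54 = 112.
The subsidy expands output by 54 − 30 = 24 past the efficient level; on those units the gap between marginal cost and willingness to pay runs from 0 up to 27.
DWL = ½ × 27 × 24 = 324.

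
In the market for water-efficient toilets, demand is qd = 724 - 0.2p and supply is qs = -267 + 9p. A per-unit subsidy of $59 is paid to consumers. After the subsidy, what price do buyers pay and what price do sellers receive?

Pre-subsidy: 724 - 0.2p = -267 + 9p gives p* = 4955/46, q* = 32313/46.
With the rebate, buyers effectively pay pb = ps − 59, where ps is the price sellers receive.
Demand in terms of ps becomes qd = 724 − 0.2(ps − 59) = 735.8 - 0.2ps. Setting this equal to supply: 735.8 - 0.2ps = -267 + 9ps, so ps = 109.
Buyers pay pb = 109 − 59 = 50; q' = -267 + 9·109 = 714.

Buyers pay $50; sellers receive $109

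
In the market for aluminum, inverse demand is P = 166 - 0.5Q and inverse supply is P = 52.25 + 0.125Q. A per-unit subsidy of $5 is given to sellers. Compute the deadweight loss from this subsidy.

Pre-subsidy: 166 - 0.5Q = 52.25 + 0.125Q gives Q* = 182 and P* = 75.
With the subsidy, sellers receive Ps = Pb + 5 for each unit, where Pb is the price buyers pay.
On the curves, Pb = 166 - 0.5Q and Ps = 52.25 + 0.125Q; the wedge Ps − Pb = 5 gives 52.25 + 0.125Q − (166 - 0.5Q) = 5, so Q' = 190.
Then Pb = 166 − 0.5·190 = 71 and Ps = 52.25 + 0.125·190 = 76.
The subsidy expands output by 190 − 182 = 8 past the efficient level; on those units the gap between marginal cost and willingness to pay runs from 0 up to 5.
DWL = ½ × 5 × 8 = 20.

Deadweight loss = $20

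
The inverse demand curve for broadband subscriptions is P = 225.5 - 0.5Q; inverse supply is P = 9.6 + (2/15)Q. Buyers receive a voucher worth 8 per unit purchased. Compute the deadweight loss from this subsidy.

Deadweight loss = 960/19

Pre-subsidy: 225.5 - 0.5Q = 9.6 + (2/15)Q gives Q* = 6477/19 and P* = 1046/19.
With the rebate, buyers effectively pay Pb = Ps − 8, where Ps is the price sellers receive.
On the curves, Pb = 225.5 - 0.5Q and Ps = 9.6 + (2/15)Q; the wedge Ps − Pb = 8 gives 9.6 + (2/15)Q − (225.5 - 0.5Q) = 8, so Q' = 6717/19.
Then Pb = 225.5 − 0.5·(6717/19) = 926/19 and Ps = 9.6 + (2/15)·(6717/19) = 1078/19.
The subsidy expands output by 6717/19 − 6477/19 = 240/19 past the efficient level; on those units the gap between marginal cost and willingness to pay runs from 0 up to 8.
DWL = ½ × 8 × 240/19 = 960/19.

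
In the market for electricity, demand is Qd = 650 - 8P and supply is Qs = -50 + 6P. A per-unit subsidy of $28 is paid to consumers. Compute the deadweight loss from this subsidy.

Deadweight loss = $1344

Pre-subsidy: 650 - 8P = -50 + 6P gives P* = 50, Q* = 250.
With the rebate, buyers effectively pay Pb = Ps − 28, where Ps is the price sellers receive.
Demand in terms of Ps becomes Qd = 650 − 8(Ps − 28) = 874 - 8Ps. Setting this equal to supply: 874 - 8Ps = -50 + 6Ps, so Ps = 66.
Buyers pay Pb = 66 − 28 = 38; Q' = -50 + 6·66 = 346.
The subsidy expands output by 346 − 250 = 96 past the efficient level; on those units the gap between marginal cost and willingness to pay runs from 0 up to 28.
DWL = ½ × 28 × 96 = 1344.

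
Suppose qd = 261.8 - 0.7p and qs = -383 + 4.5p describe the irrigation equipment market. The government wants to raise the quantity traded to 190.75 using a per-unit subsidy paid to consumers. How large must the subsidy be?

At q = 190.75, invert demand for the buyer price: pb = (261.8 − 190.75)/0.7 = 101.5; invert supply for the seller price: ps = (190.75 − (-383))/4.5 = 127.5.
The subsidy must fill the gap: s = ps − pb = 127.5 − 101.5 = 26.

Required subsidy s = 26 per unit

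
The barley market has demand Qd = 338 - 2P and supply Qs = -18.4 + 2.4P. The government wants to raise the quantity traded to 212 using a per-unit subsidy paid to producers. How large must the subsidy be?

At Q = 212, invert demand for the buyer price: Pb = (338 − 212)/2 = 63; invert supply for the seller price: Ps = (212 − (-18.4))/2.4 = 96.
The subsidy must fill the gap: s = Ps − Pb = 96 − 63 = 33.

Required subsidy s = 33 per unit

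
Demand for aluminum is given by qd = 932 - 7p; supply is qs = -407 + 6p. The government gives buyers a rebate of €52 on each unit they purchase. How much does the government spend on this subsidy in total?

Government cost = €19708

Pre-subsidy: 932 - 7p = -407 + 6p gives p* = 103, q* = 211.
With the rebate, buyers effectively pay pb = ps − 52, where ps is the price sellers receive.
Demand in terms of ps becomes qd = 932 − 7(ps − 52) = 1296 - 7ps. Setting this equal to supply: 1296 - 7ps = -407 + 6ps, so ps = 131.
Buyers pay pb = 131 − 52 = 79; q' = -407 + 6·131 = 379.
Government outlay = subsidy × quantity = 52 × 379 = 19708.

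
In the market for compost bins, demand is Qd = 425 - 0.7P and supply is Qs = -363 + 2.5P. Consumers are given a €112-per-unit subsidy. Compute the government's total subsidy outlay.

Government cost = €35154

Pre-subsidy: 425 - 0.7P = -363 + 2.5P gives P* = 246.25, Q* = 252.625.
With the rebate, buyers effectively pay Pb = Ps − 112, where Ps is the price sellers receive.
Demand in terms of Ps becomes Qd = 425 − 0.7(Ps − 112) = 503.4 - 0.7Ps. Setting this equal to supply: 503.4 - 0.7Ps = -363 + 2.5Ps, so Ps = 270.75.
Buyers pay Pb = 270.75 − 112 = 158.75; Q' = -363 + 2.5·270.75 = 313.875.
Government outlay = subsidy × quantity = 112 × 313.875 = 35154.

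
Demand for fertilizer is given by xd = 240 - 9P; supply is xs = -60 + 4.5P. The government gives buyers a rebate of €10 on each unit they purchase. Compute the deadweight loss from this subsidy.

Pre-subsidy: 240 - 9P = -60 + 4.5P gives P* = 200/9, x* = 40.
With the rebate, buyers effectively pay Pb = Ps − 10, where Ps is the price sellers receive.
Demand in terms of Ps becomes xd = 240 − 9(Ps − 10) = 330 - 9Ps. Setting this equal to supply: 330 - 9Ps = -60 + 4.5Ps, so Ps = 260/9.
Buyers pay Pb = 260/9 − 10 = 170/9; x' = -60 + 4.5·(260/9) = 70.
The subsidy expands output by 70 − 40 = 30 past the efficient level; on those units the gap between marginal cost and willingness to pay runs from 0 up to 10.
DWL = ½ × 10 × 30 = 150.

Deadweight loss = €150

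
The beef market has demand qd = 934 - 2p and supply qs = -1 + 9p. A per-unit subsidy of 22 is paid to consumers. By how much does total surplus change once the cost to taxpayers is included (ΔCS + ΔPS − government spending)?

Pre-subsidy: 934 - 2p = -1 + 9p gives p* = 85, q* = 764.
With the rebate, buyers effectively pay pb = ps − 22, where ps is the price sellers receive.
Demand in terms of ps becomes qd = 934 − 2(ps − 22) = 978 - 2ps. Setting this equal to supply: 978 - 2ps = -1 + 9ps, so ps = 89.
Buyers pay pb = 89 − 22 = 67; q' = -1 + 9·89 = 800.
ΔCS = ½(764 + 800)(85 − 67) = 14076; ΔPS = ½(764 + 800)(89 − 85) = 3128.
Government spending = 22 × 800 = 17600.
Net change = 14076 + 3128 − 17600 = -396. The loss equals the DWL triangle ½·22·36.

Net change in total surplus = -396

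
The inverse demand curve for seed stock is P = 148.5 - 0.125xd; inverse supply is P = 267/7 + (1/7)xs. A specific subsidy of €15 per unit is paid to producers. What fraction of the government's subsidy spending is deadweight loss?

Pre-subsidy: 148.5 - 0.125x = 267/7 + (1/7)x gives x* = 412 and P* = 97.
With the subsidy, sellers receive Ps = Pb + 15 for each unit, where Pb is the price buyers pay.
On the curves, Pb = 148.5 - 0.125x and Ps = 267/7 + (1/7)x; the wedge Ps − Pb = 15 gives 267/7 + (1/7)x − (148.5 - 0.125x) = 15, so x' = 468.
Then Pb = 148.5 − 0.125·468 = 90 and Ps = 267/7 + (1/7)·468 = 105.
ΔCS = ½(412 + 468)(97 − 90) = 3080; ΔPS = ½(412 + 468)(105 − 97) = 3520.
Government spending = 15 × 468 = 7020.
DWL = ½ × 15 × (468 − 412) = 420; fraction = 420 / 7020 = 7/117.

DWL / government spending = 7/117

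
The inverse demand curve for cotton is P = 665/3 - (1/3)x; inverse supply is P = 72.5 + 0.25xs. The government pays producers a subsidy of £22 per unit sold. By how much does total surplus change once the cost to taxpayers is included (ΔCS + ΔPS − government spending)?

Pre-subsidy: 665/3 - (1/3)x = 72.5 + 0.25x gives x* = 1790/7 and P* = 955/7.
With the subsidy, sellers receive Ps = Pb + 22 for each unit, where Pb is the price buyers pay.
On the curves, Pb = 665/3 - (1/3)x and Ps = 72.5 + 0.25x; the wedge Ps − Pb = 22 gives 72.5 + 0.25x − (665/3 - (1/3)x) = 22, so x' = 2054/7.
Then Pb = 665/3 − (1/3)·(2054/7) = 867/7 and Ps = 72.5 + 0.25·(2054/7) = 1021/7.
ΔCS = ½(1790/7 + 2054/7)(955/7 − 867/7) = 169136/49; ΔPS = ½(1790/7 + 2054/7)(1021/7 − 955/7) = 126852/49.
Government spending = 22 × 2054/7 = 45188/7.
Net change = 169136/49 + 126852/49 − 45188/7 = -2904/7. The loss equals the DWL triangle ½·22·264/7.

Net change in total surplus = -2904/7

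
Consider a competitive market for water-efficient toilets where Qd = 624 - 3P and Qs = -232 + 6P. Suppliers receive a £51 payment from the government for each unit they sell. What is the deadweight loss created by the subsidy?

Deadweight loss = £2601

Pre-subsidy: 624 - 3P = -232 + 6P gives P* = 856/9, Q* = 1016/3.
With the subsidy, sellers receive Ps = Pb + 51 for each unit, where Pb is the price buyers pay.
Supply in terms of Pb becomes Qs = -232 + 6(Pb + 51) = 74 + 6Pb. Setting this equal to demand: 624 - 3Pb = 74 + 6Pb, so Pb = 550/9.
Sellers receive Ps = 550/9 + 51 = 1009/9; Q' = 624 − 3·(550/9) = 1322/3.
The subsidy expands output by 1322/3 − 1016/3 = 102 past the efficient level; on those units the gap between marginal cost and willingness to pay runs from 0 up to 51.
DWL = ½ × 51 × 102 = 2601.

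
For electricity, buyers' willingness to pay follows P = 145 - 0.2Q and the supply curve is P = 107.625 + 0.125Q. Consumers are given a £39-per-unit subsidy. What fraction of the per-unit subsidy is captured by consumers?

Pre-subsidy: 145 - 0.2Q = 107.625 + 0.125Q gives Q* = 115 and P* = 122.
With the rebate, buyers effectively pay Pb = Ps − 39, where Ps is the price sellers receive.
On the curves, Pb = 145 - 0.2Q and Ps = 107.625 + 0.125Q; the wedge Ps − Pb = 39 gives 107.625 + 0.125Q − (145 - 0.2Q) = 39, so Q' = 235.
Then Pb = 145 − 0.2·235 = 98 and Ps = 107.625 + 0.125·235 = 137.
Buyers' price falls by P* − Pb = 122 − 98 = 24; sellers' price rises by Ps − P* = 137 − 122 = 15.
So consumers capture 24/39 = 8/13 of each unit of subsidy.

Consumer share = 8/13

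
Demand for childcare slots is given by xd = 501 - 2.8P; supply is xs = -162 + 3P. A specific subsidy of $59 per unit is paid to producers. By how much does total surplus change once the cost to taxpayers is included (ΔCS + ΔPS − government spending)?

Pre-subsidy: 501 - 2.8P = -162 + 3P gives P* = 3315/29, x* = 5247/29.
With the subsidy, sellers receive Ps = Pb + 59 for each unit, where Pb is the price buyers pay.
Supply in terms of Pb becomes xs = -162 + 3(Pb + 59) = 15 + 3Pb. Setting this equal to demand: 501 - 2.8Pb = 15 + 3Pb, so Pb = 2430/29.
Sellers receive Ps = 2430/29 + 59 = 4141/29; x' = 501 − 2.8·(2430/29) = 7725/29.
ΔCS = ½(5247/29 + 7725/29)(3315/29 − 2430/29) = 5740110/841; ΔPS = ½(5247/29 + 7725/29)(4141/29 − 3315/29) = 5357436/841.
Government spending = 59 × 7725/29 = 455775/29.
Net change = 5740110/841 + 5357436/841 − 455775/29 = -73101/29. The loss equals the DWL triangle ½·59·2478/29.

Net change in total surplus = -73101/29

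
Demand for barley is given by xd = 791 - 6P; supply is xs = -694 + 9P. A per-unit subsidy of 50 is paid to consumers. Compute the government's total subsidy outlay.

Pre-subsidy: 791 - 6P = -694 + 9P gives P* = 99, x* = 197.
With the rebate, buyers effectively pay Pb = Ps − 50, where Ps is the price sellers receive.
Demand in terms of Ps becomes xd = 791 − 6(Ps − 50) = 1091 - 6Ps. Setting this equal to supply: 1091 - 6Ps = -694 + 9Ps, so Ps = 119.
Buyers pay Pb = 119 − 50 = 69; x' = -694 + 9·119 = 377.
Government outlay = subsidy × quantity = 50 × 377 = 18850.

Government cost = 18850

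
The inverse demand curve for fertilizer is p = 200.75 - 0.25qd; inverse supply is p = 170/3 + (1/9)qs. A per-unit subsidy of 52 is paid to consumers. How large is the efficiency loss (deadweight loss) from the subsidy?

Pre-subsidy: 200.75 - 0.25q = 170/3 + (1/9)q gives q* = 399 and p* = 101.
With the rebate, buyers effectively pay pb = ps − 52, where ps is the price sellers receive.
On the curves, pb = 200.75 - 0.25q and ps = 170/3 + (1/9)q; the wedge ps − pb = 52 gives 170/3 + (1/9)q − (200.75 - 0.25q) = 52, so q' = 543.
Then pb = 200.75 − 0.25·543 = 65 and ps = 170/3 + (1/9)·543 = 117.
The subsidy expands output by 543 − 399 = 144 past the efficient level; on those units the gap between marginal cost and willingness to pay runs from 0 up to 52.
DWL = ½ × 52 × 144 = 3744.

Deadweight loss = 3744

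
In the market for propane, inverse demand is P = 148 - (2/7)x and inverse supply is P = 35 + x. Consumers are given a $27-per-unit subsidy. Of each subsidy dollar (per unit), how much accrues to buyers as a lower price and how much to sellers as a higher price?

Pre-subsidy: 148 - (2/7)x = 35 + x gives x* = 791/9 and P* = 1106/9.
With the rebate, buyers effectively pay Pb = Ps − 27, where Ps is the price sellers receive.
On the curves, Pb = 148 - (2/7)x and Ps = 35 + x; the wedge Ps − Pb = 27 gives 35 + x − (148 - (2/7)x) = 27, so x' = 980/9.
Then Pb = 148 − (2/7)·(980/9) = 1052/9 and Ps = 35 + 1·(980/9) = 1295/9.
Buyers' price falls by P* − Pb = 1106/9 − 1052/9 = 6; sellers' price rises by Ps − P* = 1295/9 − 1106/9 = 21.

Buyers gain $6 per unit; sellers gain $21 per unit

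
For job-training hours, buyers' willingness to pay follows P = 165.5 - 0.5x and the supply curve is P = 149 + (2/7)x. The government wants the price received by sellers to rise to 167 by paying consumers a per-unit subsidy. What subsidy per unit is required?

At a seller price of 167, quantity supplied is -521.5 + 3.5·167 = 63.
Buyers absorb 63 only when they pay Pb = 165.5 − 0.5·63 = 134.
s = Ps − Pb = 167 − 134 = 33.

Required subsidy s = 33 per unit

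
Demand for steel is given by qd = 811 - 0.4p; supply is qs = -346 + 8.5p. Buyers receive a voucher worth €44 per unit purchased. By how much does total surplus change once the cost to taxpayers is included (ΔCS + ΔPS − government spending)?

Pre-subsidy: 811 - 0.4p = -346 + 8.5p gives p* = 130, q* = 759.
With the rebate, buyers effectively pay pb = ps − 44, where ps is the price sellers receive.
Demand in terms of ps becomes qd = 811 − 0.4(ps − 44) = 828.6 - 0.4ps. Setting this equal to supply: 828.6 - 0.4ps = -346 + 8.5ps, so ps = 11746/89.
Buyers pay pb = 11746/89 − 44 = 7830/89; q' = -346 + 8.5·(11746/89) = 69047/89.
ΔCS = ½(759 + 69047/89)(130 − 7830/89) = 255438260/7921; ΔPS = ½(759 + 69047/89)(11746/89 − 130) = 12020624/7921.
Government spending = 44 × 69047/89 = 3038068/89.
Net change = 255438260/7921 + 12020624/7921 − 3038068/89 = -32912/89. The loss equals the DWL triangle ½·44·1496/89.

Net change in total surplus = -32912/89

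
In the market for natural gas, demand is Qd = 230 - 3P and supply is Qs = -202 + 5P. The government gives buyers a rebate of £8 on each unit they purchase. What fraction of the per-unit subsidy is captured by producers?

Producer share = 0.375

Pre-subsidy: 230 - 3P = -202 + 5P gives P* = 54, Q* = 68.
With the rebate, buyers effectively pay Pb = Ps − 8, where Ps is the price sellers receive.
Demand in terms of Ps becomes Qd = 230 − 3(Ps − 8) = 254 - 3Ps. Setting this equal to supply: 254 - 3Ps = -202 + 5Ps, so Ps = 57.
Buyers pay Pb = 57 − 8 = 49; Q' = -202 + 5·57 = 83.
Buyers' price falls by P* − Pb = 54 − 49 = 5; sellers' price rises by Ps − P* = 57 − 54 = 3.
So producers capture 3/8 = 0.375 of each unit of subsidy.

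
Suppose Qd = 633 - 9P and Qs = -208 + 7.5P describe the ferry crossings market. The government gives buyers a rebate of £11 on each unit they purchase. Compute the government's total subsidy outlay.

Government cost = £2412

Pre-subsidy: 633 - 9P = -208 + 7.5P gives P* = 1682/33, Q* = 1917/11.
With the rebate, buyers effectively pay Pb = Ps − 11, where Ps is the price sellers receive.
Demand in terms of Ps becomes Qd = 633 − 9(Ps − 11) = 732 - 9Ps. Setting this equal to supply: 732 - 9Ps = -208 + 7.5Ps, so Ps = 1880/33.
Buyers pay Pb = 1880/33 − 11 = 1517/33; Q' = -208 + 7.5·(1880/33) = 2412/11.
Government outlay = subsidy × quantity = 11 × 2412/11 = 2412.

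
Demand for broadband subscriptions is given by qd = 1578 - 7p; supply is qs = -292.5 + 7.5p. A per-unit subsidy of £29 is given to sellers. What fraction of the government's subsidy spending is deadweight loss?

Pre-subsidy: 1578 - 7p = -292.5 + 7.5p gives p* = 129, q* = 675.
With the subsidy, sellers receive ps = pb + 29 for each unit, where pb is the price buyers pay.
Supply in terms of pb becomes qs = -292.5 + 7.5(pb + 29) = -75 + 7.5pb. Setting this equal to demand: 1578 - 7pb = -75 + 7.5pb, so pb = 114.
Sellers receive ps = 114 + 29 = 143; q' = 1578 − 7·114 = 780.
ΔCS = ½(675 + 780)(129 − 114) = 10912.5; ΔPS = ½(675 + 780)(143 − 129) = 10185.
Government spending = 29 × 780 = 22620.
DWL = ½ × 29 × (780 − 675) = 1522.5; fraction = 1522.5 / 22620 = 7/104.

DWL / government spending = 7/104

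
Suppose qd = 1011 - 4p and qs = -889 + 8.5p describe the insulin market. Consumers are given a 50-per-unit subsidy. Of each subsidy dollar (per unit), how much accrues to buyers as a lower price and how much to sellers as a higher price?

Pre-subsidy: 1011 - 4p = -889 + 8.5p gives p* = 152, q* = 403.
With the rebate, buyers effectively pay pb = ps − 50, where ps is the price sellers receive.
Demand in terms of ps becomes qd = 1011 − 4(ps − 50) = 1211 - 4ps. Setting this equal to supply: 1211 - 4ps = -889 + 8.5ps, so ps = 168.
Buyers pay pb = 168 − 50 = 118; q' = -889 + 8.5·168 = 539.
Buyers' price falls by p* − pb = 152 − 118 = 34; sellers' price rises by ps − p* = 168 − 152 = 16.

Buyers gain 34 per unit; sellers gain 16 per unit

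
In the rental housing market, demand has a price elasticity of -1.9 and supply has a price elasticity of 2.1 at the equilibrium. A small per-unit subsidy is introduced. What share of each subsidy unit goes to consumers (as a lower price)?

Consumer share = 0.525

For a small subsidy around the equilibrium, the benefit split depends on the relative slopes, which at a point are proportional to the elasticities.
Buyer share = εs/(εs + |εd|) = 2.1/(2.1 + 1.9) = 0.525; seller share = |εd|/(εs + |εd|) = 0.475.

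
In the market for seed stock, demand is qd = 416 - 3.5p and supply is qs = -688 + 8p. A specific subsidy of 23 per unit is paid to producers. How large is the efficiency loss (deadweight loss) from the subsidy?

Pre-subsidy: 416 - 3.5p = -688 + 8p gives p* = 96, q* = 80.
With the subsidy, sellers receive ps = pb + 23 for each unit, where pb is the price buyers pay.
Supply in terms of pb becomes qs = -688 + 8(pb + 23) = -504 + 8pb. Setting this equal to demand: 416 - 3.5pb = -504 + 8pb, so pb = 80.
Sellers receive ps = 80 + 23 = 103; q' = 416 − 3.5·80 = 136.
The subsidy expands output by 136 − 80 = 56 past the efficient level; on those units the gap between marginal cost and willingness to pay runs from 0 up to 23.
DWL = ½ × 23 × 56 = 644.

Deadweight loss = 644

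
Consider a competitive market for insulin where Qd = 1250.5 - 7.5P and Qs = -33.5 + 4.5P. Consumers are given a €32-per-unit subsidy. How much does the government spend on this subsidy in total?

Pre-subsidy: 1250.5 - 7.5P = -33.5 + 4.5P gives P* = 107, Q* = 448.
With the rebate, buyers effectively pay Pb = Ps − 32, where Ps is the price sellers receive.
Demand in terms of Ps becomes Qd = 1250.5 − 7.5(Ps − 32) = 1490.5 - 7.5Ps. Setting this equal to supply: 1490.5 - 7.5Ps = -33.5 + 4.5Ps, so Ps = 127.
Buyers pay Pb = 127 − 32 = 95; Q' = -33.5 + 4.5·127 = 538.
Government outlay = subsidy × quantity = 32 × 538 = 17216.

Government cost = €17216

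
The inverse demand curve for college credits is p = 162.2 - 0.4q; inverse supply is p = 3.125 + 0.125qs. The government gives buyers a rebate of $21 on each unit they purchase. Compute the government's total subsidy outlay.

Pre-subsidy: 162.2 - 0.4q = 3.125 + 0.125q gives q* = 303 and p* = 41.
With the rebate, buyers effectively pay pb = ps − 21, where ps is the price sellers receive.
On the curves, pb = 162.2 - 0.4q and ps = 3.125 + 0.125q; the wedge ps − pb = 21 gives 3.125 + 0.125q − (162.2 - 0.4q) = 21, so q' = 343.
Then pb = 162.2 − 0.4·343 = 25 and ps = 3.125 + 0.125·343 = 46.
Government outlay = subsidy × quantity = 21 × 343 = 7203.

Government cost = $7203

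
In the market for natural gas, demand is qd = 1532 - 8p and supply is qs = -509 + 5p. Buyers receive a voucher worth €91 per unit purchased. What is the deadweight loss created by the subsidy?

Deadweight loss = €12740

Pre-subsidy: 1532 - 8p = -509 + 5p gives p* = 157, q* = 276.
With the rebate, buyers effectively pay pb = ps − 91, where ps is the price sellers receive.
Demand in terms of ps becomes qd = 1532 − 8(ps − 91) = 2260 - 8ps. Setting this equal to supply: 2260 - 8ps = -509 + 5ps, so ps = 213.
Buyers pay pb = 213 − 91 = 122; q' = -509 + 5·213 = 556.
The subsidy expands output by 556 − 276 = 280 past the efficient level; on those units the gap between marginal cost and willingness to pay runs from 0 up to 91.
DWL = ½ × 91 × 280 = 12740.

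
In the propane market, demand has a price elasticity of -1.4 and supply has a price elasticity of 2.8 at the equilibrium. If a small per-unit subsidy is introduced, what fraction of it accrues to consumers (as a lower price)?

For a small subsidy around the equilibrium, the benefit split depends on the relative slopes, which at a point are proportional to the elasticities.
Buyer share = εs/(εs + |εd|) = 2.8/(2.8 + 1.4) = 2/3; seller share = |εd|/(εs + |εd|) = 1/3.

Consumer share = 2/3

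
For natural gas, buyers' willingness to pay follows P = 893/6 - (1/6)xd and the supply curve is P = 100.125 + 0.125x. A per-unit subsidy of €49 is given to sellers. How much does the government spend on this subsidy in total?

Government cost = €16415

Pre-subsidy: 893/6 - (1/6)x = 100.125 + 0.125x gives x* = 167 and P* = 121.
With the subsidy, sellers receive Ps = Pb + 49 for each unit, where Pb is the price buyers pay.
On the curves, Pb = 893/6 - (1/6)x and Ps = 100.125 + 0.125x; the wedge Ps − Pb = 49 gives 100.125 + 0.125x − (893/6 - (1/6)x) = 49, so x' = 335.
Then Pb = 893/6 − (1/6)·335 = 93 and Ps = 100.125 + 0.125·335 = 142.
Government outlay = subsidy × quantity = 49 × 335 = 16415.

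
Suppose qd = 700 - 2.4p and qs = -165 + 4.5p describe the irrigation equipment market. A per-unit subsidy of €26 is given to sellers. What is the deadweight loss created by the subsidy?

Deadweight loss = 12168/23

Pre-subsidy: 700 - 2.4p = -165 + 4.5p gives p* = 8650/69, q* = 9180/23.
With the subsidy, sellers receive ps = pb + 26 for each unit, where pb is the price buyers pay.
Supply in terms of pb becomes qs = -165 + 4.5(pb + 26) = -48 + 4.5pb. Setting this equal to demand: 700 - 2.4pb = -48 + 4.5pb, so pb = 7480/69.
Sellers receive ps = 7480/69 + 26 = 9274/69; q' = 700 − 2.4·(7480/69) = 10116/23.
The subsidy expands output by 10116/23 − 9180/23 = 936/23 past the efficient level; on those units the gap between marginal cost and willingness to pay runs from 0 up to 26.
DWL = ½ × 26 × 936/23 = 12168/23.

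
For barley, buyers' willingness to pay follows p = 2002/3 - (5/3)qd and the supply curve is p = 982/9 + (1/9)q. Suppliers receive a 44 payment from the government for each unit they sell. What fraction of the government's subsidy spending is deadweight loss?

DWL / government spending = 99/2710

Pre-subsidy: 2002/3 - (5/3)q = 982/9 + (1/9)q gives q* = 314 and p* = 144.
With the subsidy, sellers receive ps = pb + 44 for each unit, where pb is the price buyers pay.
On the curves, pb = 2002/3 - (5/3)q and ps = 982/9 + (1/9)q; the wedge ps − pb = 44 gives 982/9 + (1/9)q − (2002/3 - (5/3)q) = 44, so q' = 338.75.
Then pb = 2002/3 − (5/3)·338.75 = 102.75 and ps = 982/9 + (1/9)·338.75 = 146.75.
ΔCS = ½(314 + 338.75)(144 − 102.75) = 13462.96875; ΔPS = ½(314 + 338.75)(146.75 − 144) = 897.53125.
Government spending = 44 × 338.75 = 14905.
DWL = ½ × 44 × (338.75 − 314) = 544.5; fraction = 544.5 / 14905 = 99/2710.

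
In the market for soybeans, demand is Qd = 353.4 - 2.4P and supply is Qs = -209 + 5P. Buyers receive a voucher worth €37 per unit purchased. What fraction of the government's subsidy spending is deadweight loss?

DWL / government spending = 10/77

Pre-subsidy: 353.4 - 2.4P = -209 + 5P gives P* = 76, Q* = 171.
With the rebate, buyers effectively pay Pb = Ps − 37, where Ps is the price sellers receive.
Demand in terms of Ps becomes Qd = 353.4 − 2.4(Ps − 37) = 442.2 - 2.4Ps. Setting this equal to supply: 442.2 - 2.4Ps = -209 + 5Ps, so Ps = 88.
Buyers pay Pb = 88 − 37 = 51; Q' = -209 + 5·88 = 231.
ΔCS = ½(171 + 231)(76 − 51) = 5025; ΔPS = ½(171 + 231)(88 − 76) = 2412.
Government spending = 37 × 231 = 8547.
DWL = ½ × 37 × (231 − 171) = 1110; fraction = 1110 / 8547 = 10/77.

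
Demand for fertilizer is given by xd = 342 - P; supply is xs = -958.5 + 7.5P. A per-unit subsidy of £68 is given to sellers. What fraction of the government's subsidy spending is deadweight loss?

Pre-subsidy: 342 - P = -958.5 + 7.5P gives P* = 153, x* = 189.
With the subsidy, sellers receive Ps = Pb + 68 for each unit, where Pb is the price buyers pay.
Supply in terms of Pb becomes xs = -958.5 + 7.5(Pb + 68) = -448.5 + 7.5Pb. Setting this equal to demand: 342 - Pb = -448.5 + 7.5Pb, so Pb = 93.
Sellers receive Ps = 93 + 68 = 161; x' = 342 − 1·93 = 249.
ΔCS = ½(189 + 249)(153 − 93) = 13140; ΔPS = ½(189 + 249)(161 − 153) = 1752.
Government spending = 68 × 249 = 16932.
DWL = ½ × 68 × (249 − 189) = 2040; fraction = 2040 / 16932 = 10/83.

DWL / government spending = 10/83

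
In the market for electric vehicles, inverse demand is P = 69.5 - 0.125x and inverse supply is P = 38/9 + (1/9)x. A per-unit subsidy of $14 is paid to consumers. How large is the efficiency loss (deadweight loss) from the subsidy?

Pre-subsidy: 69.5 - 0.125x = 38/9 + (1/9)x gives x* = 4700/17 and P* = 594/17.
With the rebate, buyers effectively pay Pb = Ps − 14, where Ps is the price sellers receive.
On the curves, Pb = 69.5 - 0.125x and Ps = 38/9 + (1/9)x; the wedge Ps − Pb = 14 gives 38/9 + (1/9)x − (69.5 - 0.125x) = 14, so x' = 5708/17.
Then Pb = 69.5 − 0.125·(5708/17) = 468/17 and Ps = 38/9 + (1/9)·(5708/17) = 706/17.
The subsidy expands output by 5708/17 − 4700/17 = 1008/17 past the efficient level; on those units the gap between marginal cost and willingness to pay runs from 0 up to 14.
DWL = ½ × 14 × 1008/17 = 7056/17.

Deadweight loss = 7056/17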